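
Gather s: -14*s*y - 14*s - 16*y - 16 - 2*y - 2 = s*(-14*y - 14) - 18*y - 18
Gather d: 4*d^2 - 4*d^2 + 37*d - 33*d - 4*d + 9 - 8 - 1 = 0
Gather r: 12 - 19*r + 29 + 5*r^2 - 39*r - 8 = 5*r^2 - 58*r + 33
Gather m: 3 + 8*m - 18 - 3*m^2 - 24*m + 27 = -3*m^2 - 16*m + 12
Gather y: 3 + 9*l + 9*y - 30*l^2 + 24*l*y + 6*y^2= -30*l^2 + 9*l + 6*y^2 + y*(24*l + 9) + 3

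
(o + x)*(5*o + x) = 5*o^2 + 6*o*x + x^2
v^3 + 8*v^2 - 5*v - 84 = (v - 3)*(v + 4)*(v + 7)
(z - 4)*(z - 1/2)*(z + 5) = z^3 + z^2/2 - 41*z/2 + 10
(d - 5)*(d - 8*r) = d^2 - 8*d*r - 5*d + 40*r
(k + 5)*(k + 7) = k^2 + 12*k + 35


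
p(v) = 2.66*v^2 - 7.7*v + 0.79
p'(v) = 5.32*v - 7.7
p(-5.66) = 129.59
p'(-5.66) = -37.81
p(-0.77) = 8.30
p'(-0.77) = -11.80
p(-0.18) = 2.26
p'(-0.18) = -8.66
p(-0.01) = 0.87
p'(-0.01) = -7.75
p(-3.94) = 72.42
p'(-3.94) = -28.66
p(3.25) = 3.86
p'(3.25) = 9.59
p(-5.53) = 124.72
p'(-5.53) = -37.12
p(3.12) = 2.66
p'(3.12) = 8.90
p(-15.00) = 714.79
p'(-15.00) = -87.50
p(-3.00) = 47.83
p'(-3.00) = -23.66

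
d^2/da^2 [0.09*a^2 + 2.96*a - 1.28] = 0.180000000000000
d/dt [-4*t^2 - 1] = -8*t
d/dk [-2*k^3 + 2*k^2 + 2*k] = -6*k^2 + 4*k + 2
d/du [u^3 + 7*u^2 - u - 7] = 3*u^2 + 14*u - 1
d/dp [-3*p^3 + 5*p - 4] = 5 - 9*p^2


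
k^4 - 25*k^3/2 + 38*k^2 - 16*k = k*(k - 8)*(k - 4)*(k - 1/2)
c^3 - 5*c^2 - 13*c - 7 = (c - 7)*(c + 1)^2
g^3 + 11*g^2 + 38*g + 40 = (g + 2)*(g + 4)*(g + 5)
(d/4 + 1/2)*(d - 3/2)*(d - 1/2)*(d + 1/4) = d^4/4 + d^3/16 - 13*d^2/16 + 11*d/64 + 3/32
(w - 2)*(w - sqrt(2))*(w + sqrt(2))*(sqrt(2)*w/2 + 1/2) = sqrt(2)*w^4/2 - sqrt(2)*w^3 + w^3/2 - sqrt(2)*w^2 - w^2 - w + 2*sqrt(2)*w + 2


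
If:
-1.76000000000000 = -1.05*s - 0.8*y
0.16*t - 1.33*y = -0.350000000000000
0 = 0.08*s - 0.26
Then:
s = 3.25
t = -19.36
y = -2.07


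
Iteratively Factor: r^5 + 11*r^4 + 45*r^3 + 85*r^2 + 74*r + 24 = (r + 4)*(r^4 + 7*r^3 + 17*r^2 + 17*r + 6) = (r + 2)*(r + 4)*(r^3 + 5*r^2 + 7*r + 3) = (r + 1)*(r + 2)*(r + 4)*(r^2 + 4*r + 3) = (r + 1)^2*(r + 2)*(r + 4)*(r + 3)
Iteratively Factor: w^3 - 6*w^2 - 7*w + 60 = (w + 3)*(w^2 - 9*w + 20) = (w - 4)*(w + 3)*(w - 5)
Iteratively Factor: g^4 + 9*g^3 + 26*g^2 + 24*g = (g + 2)*(g^3 + 7*g^2 + 12*g) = (g + 2)*(g + 4)*(g^2 + 3*g) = g*(g + 2)*(g + 4)*(g + 3)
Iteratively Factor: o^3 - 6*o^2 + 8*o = (o - 4)*(o^2 - 2*o) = o*(o - 4)*(o - 2)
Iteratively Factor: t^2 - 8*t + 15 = (t - 5)*(t - 3)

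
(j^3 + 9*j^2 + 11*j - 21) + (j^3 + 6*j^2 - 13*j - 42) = 2*j^3 + 15*j^2 - 2*j - 63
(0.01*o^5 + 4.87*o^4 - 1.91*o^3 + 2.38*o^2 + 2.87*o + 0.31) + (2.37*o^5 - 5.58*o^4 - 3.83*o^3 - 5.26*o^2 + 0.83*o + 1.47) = 2.38*o^5 - 0.71*o^4 - 5.74*o^3 - 2.88*o^2 + 3.7*o + 1.78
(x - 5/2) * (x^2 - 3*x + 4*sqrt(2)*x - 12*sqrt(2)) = x^3 - 11*x^2/2 + 4*sqrt(2)*x^2 - 22*sqrt(2)*x + 15*x/2 + 30*sqrt(2)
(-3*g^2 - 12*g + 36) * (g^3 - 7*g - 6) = -3*g^5 - 12*g^4 + 57*g^3 + 102*g^2 - 180*g - 216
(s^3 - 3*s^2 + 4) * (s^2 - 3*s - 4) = s^5 - 6*s^4 + 5*s^3 + 16*s^2 - 12*s - 16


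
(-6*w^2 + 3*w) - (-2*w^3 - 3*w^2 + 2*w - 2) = 2*w^3 - 3*w^2 + w + 2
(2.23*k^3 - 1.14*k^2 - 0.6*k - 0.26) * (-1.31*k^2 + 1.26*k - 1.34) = -2.9213*k^5 + 4.3032*k^4 - 3.6386*k^3 + 1.1122*k^2 + 0.4764*k + 0.3484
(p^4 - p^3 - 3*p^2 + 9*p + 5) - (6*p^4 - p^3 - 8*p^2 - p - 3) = -5*p^4 + 5*p^2 + 10*p + 8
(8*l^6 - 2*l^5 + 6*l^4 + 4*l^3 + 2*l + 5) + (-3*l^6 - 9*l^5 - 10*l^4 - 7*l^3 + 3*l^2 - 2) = 5*l^6 - 11*l^5 - 4*l^4 - 3*l^3 + 3*l^2 + 2*l + 3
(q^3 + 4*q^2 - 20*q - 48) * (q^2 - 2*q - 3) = q^5 + 2*q^4 - 31*q^3 - 20*q^2 + 156*q + 144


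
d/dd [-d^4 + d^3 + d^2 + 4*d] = -4*d^3 + 3*d^2 + 2*d + 4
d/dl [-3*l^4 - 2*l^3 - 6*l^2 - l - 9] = -12*l^3 - 6*l^2 - 12*l - 1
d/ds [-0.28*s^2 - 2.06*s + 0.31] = -0.56*s - 2.06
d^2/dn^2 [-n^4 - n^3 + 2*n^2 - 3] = -12*n^2 - 6*n + 4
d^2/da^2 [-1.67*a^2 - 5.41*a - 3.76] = -3.34000000000000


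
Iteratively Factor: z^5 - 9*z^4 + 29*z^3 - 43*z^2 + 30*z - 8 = (z - 1)*(z^4 - 8*z^3 + 21*z^2 - 22*z + 8) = (z - 1)^2*(z^3 - 7*z^2 + 14*z - 8) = (z - 4)*(z - 1)^2*(z^2 - 3*z + 2) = (z - 4)*(z - 1)^3*(z - 2)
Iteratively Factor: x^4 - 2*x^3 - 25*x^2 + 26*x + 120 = (x + 2)*(x^3 - 4*x^2 - 17*x + 60) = (x - 5)*(x + 2)*(x^2 + x - 12) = (x - 5)*(x + 2)*(x + 4)*(x - 3)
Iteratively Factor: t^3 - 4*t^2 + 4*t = (t)*(t^2 - 4*t + 4) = t*(t - 2)*(t - 2)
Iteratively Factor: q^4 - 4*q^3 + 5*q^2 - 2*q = (q - 2)*(q^3 - 2*q^2 + q) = q*(q - 2)*(q^2 - 2*q + 1) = q*(q - 2)*(q - 1)*(q - 1)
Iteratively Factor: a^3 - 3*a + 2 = (a - 1)*(a^2 + a - 2) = (a - 1)^2*(a + 2)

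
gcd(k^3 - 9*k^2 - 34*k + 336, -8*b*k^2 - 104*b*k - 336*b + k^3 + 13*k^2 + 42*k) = k + 6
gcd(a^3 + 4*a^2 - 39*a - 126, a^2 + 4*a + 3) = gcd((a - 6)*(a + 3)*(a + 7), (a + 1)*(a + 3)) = a + 3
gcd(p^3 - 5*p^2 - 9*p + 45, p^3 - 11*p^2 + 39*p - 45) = p^2 - 8*p + 15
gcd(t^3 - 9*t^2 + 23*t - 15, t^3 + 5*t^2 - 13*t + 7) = t - 1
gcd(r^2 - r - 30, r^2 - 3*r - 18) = r - 6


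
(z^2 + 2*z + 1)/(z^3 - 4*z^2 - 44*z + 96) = (z^2 + 2*z + 1)/(z^3 - 4*z^2 - 44*z + 96)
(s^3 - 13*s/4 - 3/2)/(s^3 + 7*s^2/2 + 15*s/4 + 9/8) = 2*(s - 2)/(2*s + 3)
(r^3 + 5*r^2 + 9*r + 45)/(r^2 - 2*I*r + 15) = (r^2 + r*(5 - 3*I) - 15*I)/(r - 5*I)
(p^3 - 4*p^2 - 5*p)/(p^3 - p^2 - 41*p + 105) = p*(p + 1)/(p^2 + 4*p - 21)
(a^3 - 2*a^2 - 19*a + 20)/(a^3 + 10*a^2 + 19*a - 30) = (a^2 - a - 20)/(a^2 + 11*a + 30)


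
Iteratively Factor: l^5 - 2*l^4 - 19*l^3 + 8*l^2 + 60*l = (l)*(l^4 - 2*l^3 - 19*l^2 + 8*l + 60) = l*(l - 5)*(l^3 + 3*l^2 - 4*l - 12) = l*(l - 5)*(l + 3)*(l^2 - 4) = l*(l - 5)*(l - 2)*(l + 3)*(l + 2)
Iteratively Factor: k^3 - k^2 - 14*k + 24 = (k - 3)*(k^2 + 2*k - 8) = (k - 3)*(k + 4)*(k - 2)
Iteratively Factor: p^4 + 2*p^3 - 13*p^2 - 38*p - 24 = (p + 1)*(p^3 + p^2 - 14*p - 24) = (p - 4)*(p + 1)*(p^2 + 5*p + 6) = (p - 4)*(p + 1)*(p + 3)*(p + 2)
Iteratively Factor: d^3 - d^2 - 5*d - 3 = (d + 1)*(d^2 - 2*d - 3) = (d + 1)^2*(d - 3)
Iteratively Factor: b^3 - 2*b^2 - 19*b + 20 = (b - 5)*(b^2 + 3*b - 4) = (b - 5)*(b - 1)*(b + 4)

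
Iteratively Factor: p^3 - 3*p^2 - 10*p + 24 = (p - 2)*(p^2 - p - 12) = (p - 4)*(p - 2)*(p + 3)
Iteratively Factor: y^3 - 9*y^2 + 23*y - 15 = (y - 3)*(y^2 - 6*y + 5) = (y - 5)*(y - 3)*(y - 1)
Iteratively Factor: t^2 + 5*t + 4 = (t + 4)*(t + 1)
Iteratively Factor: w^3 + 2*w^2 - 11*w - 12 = (w - 3)*(w^2 + 5*w + 4) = (w - 3)*(w + 1)*(w + 4)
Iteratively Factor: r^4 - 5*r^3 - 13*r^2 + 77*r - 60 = (r + 4)*(r^3 - 9*r^2 + 23*r - 15) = (r - 5)*(r + 4)*(r^2 - 4*r + 3) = (r - 5)*(r - 3)*(r + 4)*(r - 1)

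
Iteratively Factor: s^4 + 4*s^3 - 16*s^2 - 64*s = (s)*(s^3 + 4*s^2 - 16*s - 64) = s*(s + 4)*(s^2 - 16) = s*(s - 4)*(s + 4)*(s + 4)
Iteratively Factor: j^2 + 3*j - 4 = (j - 1)*(j + 4)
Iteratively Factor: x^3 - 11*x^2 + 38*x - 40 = (x - 2)*(x^2 - 9*x + 20) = (x - 5)*(x - 2)*(x - 4)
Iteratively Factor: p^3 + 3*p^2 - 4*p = (p - 1)*(p^2 + 4*p) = p*(p - 1)*(p + 4)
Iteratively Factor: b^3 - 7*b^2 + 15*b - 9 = (b - 1)*(b^2 - 6*b + 9) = (b - 3)*(b - 1)*(b - 3)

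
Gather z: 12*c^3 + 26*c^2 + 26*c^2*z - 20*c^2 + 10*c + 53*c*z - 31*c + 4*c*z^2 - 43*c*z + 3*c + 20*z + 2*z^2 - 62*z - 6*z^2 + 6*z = 12*c^3 + 6*c^2 - 18*c + z^2*(4*c - 4) + z*(26*c^2 + 10*c - 36)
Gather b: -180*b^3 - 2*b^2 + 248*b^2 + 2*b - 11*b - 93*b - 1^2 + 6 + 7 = -180*b^3 + 246*b^2 - 102*b + 12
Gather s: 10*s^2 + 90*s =10*s^2 + 90*s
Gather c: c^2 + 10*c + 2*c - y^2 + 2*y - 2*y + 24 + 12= c^2 + 12*c - y^2 + 36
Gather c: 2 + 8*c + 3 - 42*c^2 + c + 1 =-42*c^2 + 9*c + 6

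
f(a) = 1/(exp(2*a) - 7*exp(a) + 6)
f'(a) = (-2*exp(2*a) + 7*exp(a))/(exp(2*a) - 7*exp(a) + 6)^2 = (7 - 2*exp(a))*exp(a)/(exp(2*a) - 7*exp(a) + 6)^2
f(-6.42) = 0.17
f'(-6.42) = 0.00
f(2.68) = 0.01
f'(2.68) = -0.02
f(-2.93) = 0.18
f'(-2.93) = 0.01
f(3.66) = 0.00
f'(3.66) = -0.00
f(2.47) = 0.02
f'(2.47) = -0.05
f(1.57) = -0.22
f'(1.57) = -0.61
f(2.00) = 0.11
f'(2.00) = -0.73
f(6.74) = 0.00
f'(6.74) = -0.00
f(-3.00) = 0.18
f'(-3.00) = 0.01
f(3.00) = 0.00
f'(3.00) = -0.00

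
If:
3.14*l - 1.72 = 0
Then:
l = 0.55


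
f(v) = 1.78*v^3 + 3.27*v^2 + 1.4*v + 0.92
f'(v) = 5.34*v^2 + 6.54*v + 1.4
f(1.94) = 28.94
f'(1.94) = 34.19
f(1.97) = 29.98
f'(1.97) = 35.01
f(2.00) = 31.04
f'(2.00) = 35.84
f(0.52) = 2.78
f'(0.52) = 6.24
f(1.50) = 16.38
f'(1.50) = 23.22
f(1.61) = 19.08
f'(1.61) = 25.77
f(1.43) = 14.81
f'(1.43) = 21.67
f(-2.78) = -15.94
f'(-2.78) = 24.49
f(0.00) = 0.92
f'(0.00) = 1.40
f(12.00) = 3564.44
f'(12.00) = 848.84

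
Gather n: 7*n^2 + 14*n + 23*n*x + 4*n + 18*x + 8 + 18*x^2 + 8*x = 7*n^2 + n*(23*x + 18) + 18*x^2 + 26*x + 8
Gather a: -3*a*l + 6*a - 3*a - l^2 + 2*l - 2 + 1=a*(3 - 3*l) - l^2 + 2*l - 1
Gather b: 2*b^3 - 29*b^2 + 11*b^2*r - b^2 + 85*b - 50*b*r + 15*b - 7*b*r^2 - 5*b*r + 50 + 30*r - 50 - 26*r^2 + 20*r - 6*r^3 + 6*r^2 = 2*b^3 + b^2*(11*r - 30) + b*(-7*r^2 - 55*r + 100) - 6*r^3 - 20*r^2 + 50*r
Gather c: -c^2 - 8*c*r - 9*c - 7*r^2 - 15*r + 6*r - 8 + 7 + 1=-c^2 + c*(-8*r - 9) - 7*r^2 - 9*r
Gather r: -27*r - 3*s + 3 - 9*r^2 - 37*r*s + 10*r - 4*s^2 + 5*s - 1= -9*r^2 + r*(-37*s - 17) - 4*s^2 + 2*s + 2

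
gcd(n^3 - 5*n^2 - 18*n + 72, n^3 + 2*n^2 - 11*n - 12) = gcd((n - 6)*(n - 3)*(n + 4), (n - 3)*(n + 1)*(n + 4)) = n^2 + n - 12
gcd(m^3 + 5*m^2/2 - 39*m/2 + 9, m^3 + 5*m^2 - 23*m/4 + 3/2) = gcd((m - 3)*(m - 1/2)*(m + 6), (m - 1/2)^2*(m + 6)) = m^2 + 11*m/2 - 3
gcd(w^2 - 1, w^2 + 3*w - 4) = w - 1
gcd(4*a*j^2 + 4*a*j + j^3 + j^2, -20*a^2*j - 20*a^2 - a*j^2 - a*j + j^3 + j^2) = 4*a*j + 4*a + j^2 + j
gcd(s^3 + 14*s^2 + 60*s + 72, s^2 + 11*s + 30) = s + 6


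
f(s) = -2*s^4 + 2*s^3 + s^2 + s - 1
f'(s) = -8*s^3 + 6*s^2 + 2*s + 1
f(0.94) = 0.92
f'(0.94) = 1.54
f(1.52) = -0.82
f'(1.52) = -10.19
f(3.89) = -322.21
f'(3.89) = -371.34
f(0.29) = -0.59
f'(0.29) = 1.89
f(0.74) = 0.50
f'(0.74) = 2.52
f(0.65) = 0.26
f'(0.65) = 2.64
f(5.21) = -1159.41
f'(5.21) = -957.08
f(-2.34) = -83.45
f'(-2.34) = 131.68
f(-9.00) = -14509.00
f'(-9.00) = 6301.00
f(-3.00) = -211.00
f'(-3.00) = 265.00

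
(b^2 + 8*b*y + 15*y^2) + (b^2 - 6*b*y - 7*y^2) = 2*b^2 + 2*b*y + 8*y^2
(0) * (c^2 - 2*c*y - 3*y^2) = 0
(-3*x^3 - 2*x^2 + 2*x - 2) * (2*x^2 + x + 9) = -6*x^5 - 7*x^4 - 25*x^3 - 20*x^2 + 16*x - 18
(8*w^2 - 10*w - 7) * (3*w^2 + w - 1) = 24*w^4 - 22*w^3 - 39*w^2 + 3*w + 7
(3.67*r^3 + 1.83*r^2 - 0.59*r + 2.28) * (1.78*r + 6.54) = 6.5326*r^4 + 27.2592*r^3 + 10.918*r^2 + 0.1998*r + 14.9112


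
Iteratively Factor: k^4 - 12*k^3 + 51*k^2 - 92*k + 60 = (k - 3)*(k^3 - 9*k^2 + 24*k - 20) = (k - 3)*(k - 2)*(k^2 - 7*k + 10) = (k - 5)*(k - 3)*(k - 2)*(k - 2)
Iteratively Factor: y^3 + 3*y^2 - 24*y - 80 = (y + 4)*(y^2 - y - 20) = (y + 4)^2*(y - 5)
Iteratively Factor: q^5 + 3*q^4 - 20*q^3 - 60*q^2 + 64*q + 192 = (q + 4)*(q^4 - q^3 - 16*q^2 + 4*q + 48) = (q + 3)*(q + 4)*(q^3 - 4*q^2 - 4*q + 16) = (q - 2)*(q + 3)*(q + 4)*(q^2 - 2*q - 8) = (q - 2)*(q + 2)*(q + 3)*(q + 4)*(q - 4)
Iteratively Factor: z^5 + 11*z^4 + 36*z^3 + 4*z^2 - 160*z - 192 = (z + 2)*(z^4 + 9*z^3 + 18*z^2 - 32*z - 96) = (z + 2)*(z + 4)*(z^3 + 5*z^2 - 2*z - 24) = (z + 2)*(z + 3)*(z + 4)*(z^2 + 2*z - 8) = (z + 2)*(z + 3)*(z + 4)^2*(z - 2)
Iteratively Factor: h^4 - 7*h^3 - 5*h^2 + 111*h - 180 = (h - 3)*(h^3 - 4*h^2 - 17*h + 60) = (h - 5)*(h - 3)*(h^2 + h - 12) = (h - 5)*(h - 3)^2*(h + 4)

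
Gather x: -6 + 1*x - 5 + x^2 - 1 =x^2 + x - 12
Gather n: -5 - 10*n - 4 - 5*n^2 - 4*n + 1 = -5*n^2 - 14*n - 8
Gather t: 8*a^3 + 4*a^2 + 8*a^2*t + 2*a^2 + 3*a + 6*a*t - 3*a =8*a^3 + 6*a^2 + t*(8*a^2 + 6*a)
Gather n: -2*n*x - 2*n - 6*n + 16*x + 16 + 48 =n*(-2*x - 8) + 16*x + 64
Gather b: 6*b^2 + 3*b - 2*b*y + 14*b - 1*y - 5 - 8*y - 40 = 6*b^2 + b*(17 - 2*y) - 9*y - 45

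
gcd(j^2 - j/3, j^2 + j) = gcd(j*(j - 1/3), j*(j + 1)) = j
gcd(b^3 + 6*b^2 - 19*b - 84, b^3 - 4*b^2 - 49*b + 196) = b^2 + 3*b - 28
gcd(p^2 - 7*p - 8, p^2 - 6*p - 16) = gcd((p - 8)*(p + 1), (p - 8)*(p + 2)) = p - 8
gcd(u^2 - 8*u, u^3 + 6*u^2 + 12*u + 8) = 1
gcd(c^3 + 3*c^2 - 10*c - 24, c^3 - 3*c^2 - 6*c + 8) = c + 2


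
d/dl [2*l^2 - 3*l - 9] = 4*l - 3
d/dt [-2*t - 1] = -2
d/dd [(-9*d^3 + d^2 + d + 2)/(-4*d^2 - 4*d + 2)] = (18*d^4 + 36*d^3 - 27*d^2 + 10*d + 5)/(2*(4*d^4 + 8*d^3 - 4*d + 1))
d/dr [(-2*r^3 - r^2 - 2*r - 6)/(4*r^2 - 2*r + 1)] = 2*(-4*r^4 + 4*r^3 + 2*r^2 + 23*r - 7)/(16*r^4 - 16*r^3 + 12*r^2 - 4*r + 1)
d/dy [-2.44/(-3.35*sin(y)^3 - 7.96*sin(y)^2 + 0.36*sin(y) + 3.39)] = (-24.522*sin(y)^2 - 38.8448*sin(y) + 0.8784)*cos(y)/(3.35*sin(y)^3 + 7.96*sin(y)^2 - 0.36*sin(y) - 3.39)^2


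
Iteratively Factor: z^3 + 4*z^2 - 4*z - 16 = (z - 2)*(z^2 + 6*z + 8) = (z - 2)*(z + 4)*(z + 2)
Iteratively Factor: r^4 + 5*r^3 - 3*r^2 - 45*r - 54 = (r + 3)*(r^3 + 2*r^2 - 9*r - 18) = (r + 2)*(r + 3)*(r^2 - 9) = (r + 2)*(r + 3)^2*(r - 3)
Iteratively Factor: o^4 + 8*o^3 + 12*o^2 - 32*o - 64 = (o + 2)*(o^3 + 6*o^2 - 32) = (o + 2)*(o + 4)*(o^2 + 2*o - 8) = (o + 2)*(o + 4)^2*(o - 2)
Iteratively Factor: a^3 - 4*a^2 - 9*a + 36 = (a - 3)*(a^2 - a - 12) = (a - 3)*(a + 3)*(a - 4)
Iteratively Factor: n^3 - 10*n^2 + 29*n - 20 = (n - 4)*(n^2 - 6*n + 5) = (n - 4)*(n - 1)*(n - 5)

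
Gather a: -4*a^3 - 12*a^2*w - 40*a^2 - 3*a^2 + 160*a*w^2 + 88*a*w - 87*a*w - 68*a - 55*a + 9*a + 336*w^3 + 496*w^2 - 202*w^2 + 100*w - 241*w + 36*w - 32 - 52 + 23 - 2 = -4*a^3 + a^2*(-12*w - 43) + a*(160*w^2 + w - 114) + 336*w^3 + 294*w^2 - 105*w - 63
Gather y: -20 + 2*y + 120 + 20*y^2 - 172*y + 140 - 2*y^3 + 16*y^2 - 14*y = -2*y^3 + 36*y^2 - 184*y + 240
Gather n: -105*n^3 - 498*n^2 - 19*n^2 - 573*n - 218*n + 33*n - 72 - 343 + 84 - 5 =-105*n^3 - 517*n^2 - 758*n - 336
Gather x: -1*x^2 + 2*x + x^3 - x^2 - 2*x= x^3 - 2*x^2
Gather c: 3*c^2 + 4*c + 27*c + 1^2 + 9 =3*c^2 + 31*c + 10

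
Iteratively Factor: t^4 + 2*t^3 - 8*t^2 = (t + 4)*(t^3 - 2*t^2) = (t - 2)*(t + 4)*(t^2) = t*(t - 2)*(t + 4)*(t)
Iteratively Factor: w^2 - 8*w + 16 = (w - 4)*(w - 4)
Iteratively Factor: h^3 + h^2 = (h)*(h^2 + h) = h^2*(h + 1)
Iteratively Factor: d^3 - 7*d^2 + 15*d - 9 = (d - 1)*(d^2 - 6*d + 9) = (d - 3)*(d - 1)*(d - 3)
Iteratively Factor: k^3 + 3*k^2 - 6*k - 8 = (k - 2)*(k^2 + 5*k + 4) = (k - 2)*(k + 1)*(k + 4)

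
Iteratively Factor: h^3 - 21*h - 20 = (h + 1)*(h^2 - h - 20) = (h - 5)*(h + 1)*(h + 4)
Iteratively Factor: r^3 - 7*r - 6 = (r - 3)*(r^2 + 3*r + 2) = (r - 3)*(r + 1)*(r + 2)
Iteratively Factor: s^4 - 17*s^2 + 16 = (s - 4)*(s^3 + 4*s^2 - s - 4) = (s - 4)*(s + 4)*(s^2 - 1) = (s - 4)*(s - 1)*(s + 4)*(s + 1)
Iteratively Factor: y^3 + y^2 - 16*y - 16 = (y + 1)*(y^2 - 16) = (y + 1)*(y + 4)*(y - 4)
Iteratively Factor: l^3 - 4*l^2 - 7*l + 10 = (l + 2)*(l^2 - 6*l + 5) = (l - 1)*(l + 2)*(l - 5)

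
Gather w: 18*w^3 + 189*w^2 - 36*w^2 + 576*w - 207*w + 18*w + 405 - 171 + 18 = 18*w^3 + 153*w^2 + 387*w + 252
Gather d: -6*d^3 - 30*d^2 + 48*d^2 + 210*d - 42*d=-6*d^3 + 18*d^2 + 168*d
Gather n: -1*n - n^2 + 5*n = -n^2 + 4*n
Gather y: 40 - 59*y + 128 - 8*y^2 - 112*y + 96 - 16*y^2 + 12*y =-24*y^2 - 159*y + 264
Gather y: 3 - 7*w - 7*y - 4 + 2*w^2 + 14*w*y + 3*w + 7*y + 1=2*w^2 + 14*w*y - 4*w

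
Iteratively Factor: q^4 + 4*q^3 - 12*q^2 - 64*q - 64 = (q - 4)*(q^3 + 8*q^2 + 20*q + 16) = (q - 4)*(q + 4)*(q^2 + 4*q + 4) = (q - 4)*(q + 2)*(q + 4)*(q + 2)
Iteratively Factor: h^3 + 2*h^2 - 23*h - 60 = (h + 3)*(h^2 - h - 20) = (h - 5)*(h + 3)*(h + 4)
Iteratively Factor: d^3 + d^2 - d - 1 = (d + 1)*(d^2 - 1) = (d + 1)^2*(d - 1)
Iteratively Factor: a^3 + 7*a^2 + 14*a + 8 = (a + 4)*(a^2 + 3*a + 2) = (a + 2)*(a + 4)*(a + 1)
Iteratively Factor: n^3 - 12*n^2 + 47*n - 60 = (n - 5)*(n^2 - 7*n + 12) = (n - 5)*(n - 4)*(n - 3)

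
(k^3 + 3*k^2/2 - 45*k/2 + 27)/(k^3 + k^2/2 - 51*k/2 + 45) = (2*k - 3)/(2*k - 5)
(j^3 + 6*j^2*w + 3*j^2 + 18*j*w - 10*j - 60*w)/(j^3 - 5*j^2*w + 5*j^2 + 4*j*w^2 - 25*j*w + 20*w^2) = (j^2 + 6*j*w - 2*j - 12*w)/(j^2 - 5*j*w + 4*w^2)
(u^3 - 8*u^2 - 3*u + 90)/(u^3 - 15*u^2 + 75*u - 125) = (u^2 - 3*u - 18)/(u^2 - 10*u + 25)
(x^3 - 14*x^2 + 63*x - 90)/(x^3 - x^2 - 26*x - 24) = (x^2 - 8*x + 15)/(x^2 + 5*x + 4)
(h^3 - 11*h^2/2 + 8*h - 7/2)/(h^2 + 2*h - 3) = (2*h^2 - 9*h + 7)/(2*(h + 3))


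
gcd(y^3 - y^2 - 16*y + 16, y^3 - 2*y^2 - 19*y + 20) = y^2 + 3*y - 4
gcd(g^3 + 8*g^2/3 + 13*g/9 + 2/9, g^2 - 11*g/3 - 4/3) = g + 1/3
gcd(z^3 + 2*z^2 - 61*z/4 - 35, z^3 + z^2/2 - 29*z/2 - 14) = z^2 - z/2 - 14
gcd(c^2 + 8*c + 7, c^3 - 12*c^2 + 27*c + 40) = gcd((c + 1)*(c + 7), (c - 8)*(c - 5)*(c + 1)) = c + 1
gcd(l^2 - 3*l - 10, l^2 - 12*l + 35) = l - 5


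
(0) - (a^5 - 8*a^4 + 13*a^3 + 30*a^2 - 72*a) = -a^5 + 8*a^4 - 13*a^3 - 30*a^2 + 72*a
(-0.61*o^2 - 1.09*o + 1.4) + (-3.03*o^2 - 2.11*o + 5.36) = -3.64*o^2 - 3.2*o + 6.76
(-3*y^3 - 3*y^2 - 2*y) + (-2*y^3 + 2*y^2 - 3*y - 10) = -5*y^3 - y^2 - 5*y - 10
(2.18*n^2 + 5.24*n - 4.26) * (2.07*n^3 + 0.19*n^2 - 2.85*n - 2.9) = 4.5126*n^5 + 11.261*n^4 - 14.0356*n^3 - 22.0654*n^2 - 3.055*n + 12.354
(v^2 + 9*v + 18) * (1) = v^2 + 9*v + 18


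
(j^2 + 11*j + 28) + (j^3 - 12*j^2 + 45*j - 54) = j^3 - 11*j^2 + 56*j - 26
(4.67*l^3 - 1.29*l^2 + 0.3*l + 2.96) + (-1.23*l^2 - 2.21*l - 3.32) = 4.67*l^3 - 2.52*l^2 - 1.91*l - 0.36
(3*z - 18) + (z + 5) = 4*z - 13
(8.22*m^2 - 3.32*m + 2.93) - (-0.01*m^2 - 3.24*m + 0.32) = 8.23*m^2 - 0.0799999999999996*m + 2.61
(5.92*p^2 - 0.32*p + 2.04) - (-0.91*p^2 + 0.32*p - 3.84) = 6.83*p^2 - 0.64*p + 5.88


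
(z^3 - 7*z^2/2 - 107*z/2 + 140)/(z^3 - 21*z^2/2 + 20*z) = (z + 7)/z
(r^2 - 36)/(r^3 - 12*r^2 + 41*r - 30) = (r + 6)/(r^2 - 6*r + 5)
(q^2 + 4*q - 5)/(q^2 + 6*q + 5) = (q - 1)/(q + 1)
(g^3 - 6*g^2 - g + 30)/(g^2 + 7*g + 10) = (g^2 - 8*g + 15)/(g + 5)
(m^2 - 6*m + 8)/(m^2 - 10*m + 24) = (m - 2)/(m - 6)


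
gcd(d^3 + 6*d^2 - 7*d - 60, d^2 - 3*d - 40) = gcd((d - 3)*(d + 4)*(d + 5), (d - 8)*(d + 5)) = d + 5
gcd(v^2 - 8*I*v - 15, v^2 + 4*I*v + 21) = v - 3*I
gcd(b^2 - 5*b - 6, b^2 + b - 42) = b - 6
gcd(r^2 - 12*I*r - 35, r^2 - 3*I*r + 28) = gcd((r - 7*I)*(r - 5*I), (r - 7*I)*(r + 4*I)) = r - 7*I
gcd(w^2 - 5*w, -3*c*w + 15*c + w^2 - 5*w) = w - 5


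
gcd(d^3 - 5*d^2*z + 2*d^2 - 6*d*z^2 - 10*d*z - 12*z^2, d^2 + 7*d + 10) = d + 2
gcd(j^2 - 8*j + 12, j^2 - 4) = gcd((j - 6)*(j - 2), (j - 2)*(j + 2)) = j - 2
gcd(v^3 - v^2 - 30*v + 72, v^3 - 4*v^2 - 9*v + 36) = v^2 - 7*v + 12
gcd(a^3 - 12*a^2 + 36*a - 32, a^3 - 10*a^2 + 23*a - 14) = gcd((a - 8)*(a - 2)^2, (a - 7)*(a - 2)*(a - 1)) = a - 2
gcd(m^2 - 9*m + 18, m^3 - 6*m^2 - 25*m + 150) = m - 6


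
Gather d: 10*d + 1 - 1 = 10*d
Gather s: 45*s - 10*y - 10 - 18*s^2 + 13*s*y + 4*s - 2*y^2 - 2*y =-18*s^2 + s*(13*y + 49) - 2*y^2 - 12*y - 10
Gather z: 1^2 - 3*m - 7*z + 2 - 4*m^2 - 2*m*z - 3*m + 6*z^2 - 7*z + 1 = -4*m^2 - 6*m + 6*z^2 + z*(-2*m - 14) + 4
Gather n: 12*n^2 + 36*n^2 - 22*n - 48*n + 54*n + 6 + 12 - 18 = 48*n^2 - 16*n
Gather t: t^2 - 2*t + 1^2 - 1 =t^2 - 2*t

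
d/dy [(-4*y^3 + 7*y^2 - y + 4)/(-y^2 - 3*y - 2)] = 2*(2*y^4 + 12*y^3 + y^2 - 10*y + 7)/(y^4 + 6*y^3 + 13*y^2 + 12*y + 4)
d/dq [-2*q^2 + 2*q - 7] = 2 - 4*q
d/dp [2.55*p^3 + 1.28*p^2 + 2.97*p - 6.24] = 7.65*p^2 + 2.56*p + 2.97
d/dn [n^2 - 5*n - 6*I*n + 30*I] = 2*n - 5 - 6*I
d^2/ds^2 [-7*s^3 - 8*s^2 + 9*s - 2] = -42*s - 16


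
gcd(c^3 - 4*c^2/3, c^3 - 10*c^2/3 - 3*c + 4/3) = 1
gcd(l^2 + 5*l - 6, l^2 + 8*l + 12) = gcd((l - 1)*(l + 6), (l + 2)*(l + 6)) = l + 6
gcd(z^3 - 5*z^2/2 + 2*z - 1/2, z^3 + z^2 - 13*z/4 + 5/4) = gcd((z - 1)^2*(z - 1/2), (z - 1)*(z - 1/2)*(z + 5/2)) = z^2 - 3*z/2 + 1/2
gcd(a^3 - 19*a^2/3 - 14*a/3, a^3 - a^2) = a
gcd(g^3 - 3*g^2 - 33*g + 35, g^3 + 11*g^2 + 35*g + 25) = g + 5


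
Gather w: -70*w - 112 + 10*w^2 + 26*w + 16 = 10*w^2 - 44*w - 96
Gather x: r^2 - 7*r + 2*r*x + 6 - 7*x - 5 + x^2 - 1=r^2 - 7*r + x^2 + x*(2*r - 7)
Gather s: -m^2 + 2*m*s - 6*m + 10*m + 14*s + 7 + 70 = -m^2 + 4*m + s*(2*m + 14) + 77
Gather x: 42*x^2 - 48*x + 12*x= 42*x^2 - 36*x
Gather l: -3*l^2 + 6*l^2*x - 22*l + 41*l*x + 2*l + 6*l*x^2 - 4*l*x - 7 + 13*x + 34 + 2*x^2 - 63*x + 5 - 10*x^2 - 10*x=l^2*(6*x - 3) + l*(6*x^2 + 37*x - 20) - 8*x^2 - 60*x + 32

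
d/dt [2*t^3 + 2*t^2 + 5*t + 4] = 6*t^2 + 4*t + 5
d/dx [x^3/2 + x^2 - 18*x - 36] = 3*x^2/2 + 2*x - 18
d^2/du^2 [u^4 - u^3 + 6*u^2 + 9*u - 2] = 12*u^2 - 6*u + 12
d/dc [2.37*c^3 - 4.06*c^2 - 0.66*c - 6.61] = 7.11*c^2 - 8.12*c - 0.66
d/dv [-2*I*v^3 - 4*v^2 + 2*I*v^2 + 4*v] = -6*I*v^2 + 4*v*(-2 + I) + 4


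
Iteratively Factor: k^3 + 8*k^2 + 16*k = (k + 4)*(k^2 + 4*k) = k*(k + 4)*(k + 4)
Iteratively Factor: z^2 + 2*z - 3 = (z - 1)*(z + 3)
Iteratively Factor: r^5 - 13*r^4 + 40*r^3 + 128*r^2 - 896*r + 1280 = (r + 4)*(r^4 - 17*r^3 + 108*r^2 - 304*r + 320) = (r - 4)*(r + 4)*(r^3 - 13*r^2 + 56*r - 80) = (r - 4)^2*(r + 4)*(r^2 - 9*r + 20) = (r - 5)*(r - 4)^2*(r + 4)*(r - 4)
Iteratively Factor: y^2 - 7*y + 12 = (y - 3)*(y - 4)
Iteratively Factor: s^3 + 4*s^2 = (s)*(s^2 + 4*s) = s*(s + 4)*(s)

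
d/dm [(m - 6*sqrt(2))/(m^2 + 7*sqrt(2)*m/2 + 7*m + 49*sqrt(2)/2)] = 2*(2*m^2 + 7*sqrt(2)*m + 14*m - (m - 6*sqrt(2))*(4*m + 7*sqrt(2) + 14) + 49*sqrt(2))/(2*m^2 + 7*sqrt(2)*m + 14*m + 49*sqrt(2))^2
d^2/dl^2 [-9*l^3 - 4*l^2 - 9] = -54*l - 8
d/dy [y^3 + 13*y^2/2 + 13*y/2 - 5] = 3*y^2 + 13*y + 13/2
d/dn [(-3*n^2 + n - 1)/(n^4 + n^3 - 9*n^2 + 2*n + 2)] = 2*(3*n^5 + n^3 + 3*n^2 - 15*n + 2)/(n^8 + 2*n^7 - 17*n^6 - 14*n^5 + 89*n^4 - 32*n^3 - 32*n^2 + 8*n + 4)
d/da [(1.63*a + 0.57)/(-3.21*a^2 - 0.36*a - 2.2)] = (5.2323*a^2 + 3.6594*a - 3.3808)/(10.3041*a^4 + 2.3112*a^3 + 14.2536*a^2 + 1.584*a + 4.84)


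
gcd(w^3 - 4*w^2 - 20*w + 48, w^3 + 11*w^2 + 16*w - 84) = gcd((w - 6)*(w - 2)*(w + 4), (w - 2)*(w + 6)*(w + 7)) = w - 2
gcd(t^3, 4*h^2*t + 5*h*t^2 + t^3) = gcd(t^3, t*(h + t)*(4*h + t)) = t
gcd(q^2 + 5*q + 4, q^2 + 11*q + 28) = q + 4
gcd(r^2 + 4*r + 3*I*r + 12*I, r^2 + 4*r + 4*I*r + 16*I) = r + 4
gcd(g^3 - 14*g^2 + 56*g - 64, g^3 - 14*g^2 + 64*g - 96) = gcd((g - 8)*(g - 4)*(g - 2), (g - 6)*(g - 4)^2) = g - 4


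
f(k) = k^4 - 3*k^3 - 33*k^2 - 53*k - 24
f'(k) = 4*k^3 - 9*k^2 - 66*k - 53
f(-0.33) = -9.98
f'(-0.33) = -32.34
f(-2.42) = -12.19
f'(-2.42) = -2.68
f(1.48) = -179.65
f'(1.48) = -157.43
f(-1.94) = -9.31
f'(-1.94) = 11.96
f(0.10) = -29.63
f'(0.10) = -59.69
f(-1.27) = -1.17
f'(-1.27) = 8.11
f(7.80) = -167.27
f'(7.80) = 782.85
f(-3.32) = 19.50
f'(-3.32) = -79.46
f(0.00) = -24.00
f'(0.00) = -53.00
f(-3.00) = 0.00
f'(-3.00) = -44.00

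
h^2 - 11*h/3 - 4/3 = (h - 4)*(h + 1/3)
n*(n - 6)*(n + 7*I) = n^3 - 6*n^2 + 7*I*n^2 - 42*I*n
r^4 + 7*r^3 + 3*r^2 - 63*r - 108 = (r - 3)*(r + 3)^2*(r + 4)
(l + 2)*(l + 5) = l^2 + 7*l + 10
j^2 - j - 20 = (j - 5)*(j + 4)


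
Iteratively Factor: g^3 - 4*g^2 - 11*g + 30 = (g + 3)*(g^2 - 7*g + 10) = (g - 5)*(g + 3)*(g - 2)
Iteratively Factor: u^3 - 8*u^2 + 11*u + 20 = (u - 5)*(u^2 - 3*u - 4) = (u - 5)*(u - 4)*(u + 1)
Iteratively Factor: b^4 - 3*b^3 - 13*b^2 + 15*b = (b - 5)*(b^3 + 2*b^2 - 3*b) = b*(b - 5)*(b^2 + 2*b - 3) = b*(b - 5)*(b + 3)*(b - 1)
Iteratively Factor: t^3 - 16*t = (t - 4)*(t^2 + 4*t) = (t - 4)*(t + 4)*(t)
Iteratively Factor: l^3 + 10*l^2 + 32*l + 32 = (l + 4)*(l^2 + 6*l + 8) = (l + 4)^2*(l + 2)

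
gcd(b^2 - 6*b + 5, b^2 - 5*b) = b - 5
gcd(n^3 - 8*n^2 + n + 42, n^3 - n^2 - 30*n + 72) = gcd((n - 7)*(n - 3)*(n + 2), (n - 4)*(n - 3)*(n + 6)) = n - 3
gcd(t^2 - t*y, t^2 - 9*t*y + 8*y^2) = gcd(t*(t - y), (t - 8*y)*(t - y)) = -t + y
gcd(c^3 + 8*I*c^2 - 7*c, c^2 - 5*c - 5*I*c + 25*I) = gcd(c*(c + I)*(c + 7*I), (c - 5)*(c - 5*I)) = 1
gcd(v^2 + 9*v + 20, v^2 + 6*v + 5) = v + 5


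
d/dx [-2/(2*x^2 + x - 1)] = 2*(4*x + 1)/(2*x^2 + x - 1)^2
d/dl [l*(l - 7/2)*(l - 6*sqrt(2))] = 3*l^2 - 12*sqrt(2)*l - 7*l + 21*sqrt(2)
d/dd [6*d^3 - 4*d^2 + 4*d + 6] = 18*d^2 - 8*d + 4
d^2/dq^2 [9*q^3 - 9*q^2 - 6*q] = 54*q - 18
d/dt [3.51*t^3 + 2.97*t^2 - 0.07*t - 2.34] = 10.53*t^2 + 5.94*t - 0.07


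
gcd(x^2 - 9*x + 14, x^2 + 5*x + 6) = 1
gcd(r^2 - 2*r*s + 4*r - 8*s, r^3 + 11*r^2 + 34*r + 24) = r + 4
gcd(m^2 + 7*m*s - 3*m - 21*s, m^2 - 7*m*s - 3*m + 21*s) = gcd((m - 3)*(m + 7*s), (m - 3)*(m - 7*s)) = m - 3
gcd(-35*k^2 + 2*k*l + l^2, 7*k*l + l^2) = 7*k + l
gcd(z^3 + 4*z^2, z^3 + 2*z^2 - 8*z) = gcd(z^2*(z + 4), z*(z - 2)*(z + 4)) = z^2 + 4*z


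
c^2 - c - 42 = (c - 7)*(c + 6)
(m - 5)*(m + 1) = m^2 - 4*m - 5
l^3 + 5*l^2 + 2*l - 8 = (l - 1)*(l + 2)*(l + 4)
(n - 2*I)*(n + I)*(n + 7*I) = n^3 + 6*I*n^2 + 9*n + 14*I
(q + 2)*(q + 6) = q^2 + 8*q + 12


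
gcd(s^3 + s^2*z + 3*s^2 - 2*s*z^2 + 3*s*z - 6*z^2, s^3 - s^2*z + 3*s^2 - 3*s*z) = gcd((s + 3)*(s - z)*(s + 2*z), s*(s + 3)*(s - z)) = -s^2 + s*z - 3*s + 3*z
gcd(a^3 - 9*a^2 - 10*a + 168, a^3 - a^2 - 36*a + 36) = a - 6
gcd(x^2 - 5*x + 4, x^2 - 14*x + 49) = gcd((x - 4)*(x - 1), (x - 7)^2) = 1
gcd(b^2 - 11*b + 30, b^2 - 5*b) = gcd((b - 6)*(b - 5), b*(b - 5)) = b - 5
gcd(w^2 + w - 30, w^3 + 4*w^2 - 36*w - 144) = w + 6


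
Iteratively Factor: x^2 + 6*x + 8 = (x + 2)*(x + 4)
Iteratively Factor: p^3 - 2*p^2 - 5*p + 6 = (p - 3)*(p^2 + p - 2) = (p - 3)*(p - 1)*(p + 2)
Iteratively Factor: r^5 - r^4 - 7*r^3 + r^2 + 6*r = (r + 2)*(r^4 - 3*r^3 - r^2 + 3*r) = (r + 1)*(r + 2)*(r^3 - 4*r^2 + 3*r) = r*(r + 1)*(r + 2)*(r^2 - 4*r + 3) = r*(r - 3)*(r + 1)*(r + 2)*(r - 1)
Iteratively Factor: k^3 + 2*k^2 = (k)*(k^2 + 2*k) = k^2*(k + 2)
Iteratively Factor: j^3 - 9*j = (j - 3)*(j^2 + 3*j) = (j - 3)*(j + 3)*(j)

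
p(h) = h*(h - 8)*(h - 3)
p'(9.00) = 69.00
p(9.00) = 54.00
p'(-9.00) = 465.00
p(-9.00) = -1836.00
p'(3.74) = -16.32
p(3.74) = -11.79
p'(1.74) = -5.20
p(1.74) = 13.72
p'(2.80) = -14.08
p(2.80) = 2.91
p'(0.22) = 19.31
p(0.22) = 4.76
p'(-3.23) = 126.36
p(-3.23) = -225.98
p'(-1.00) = 49.00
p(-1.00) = -36.00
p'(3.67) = -16.33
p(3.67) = -10.65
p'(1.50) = -2.25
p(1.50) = 14.62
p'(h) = h*(h - 8) + h*(h - 3) + (h - 8)*(h - 3) = 3*h^2 - 22*h + 24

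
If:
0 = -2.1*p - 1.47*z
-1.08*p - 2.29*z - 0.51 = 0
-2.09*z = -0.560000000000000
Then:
No Solution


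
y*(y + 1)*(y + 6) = y^3 + 7*y^2 + 6*y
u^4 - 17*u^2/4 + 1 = (u - 2)*(u - 1/2)*(u + 1/2)*(u + 2)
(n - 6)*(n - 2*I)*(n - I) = n^3 - 6*n^2 - 3*I*n^2 - 2*n + 18*I*n + 12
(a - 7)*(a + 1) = a^2 - 6*a - 7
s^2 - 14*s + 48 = (s - 8)*(s - 6)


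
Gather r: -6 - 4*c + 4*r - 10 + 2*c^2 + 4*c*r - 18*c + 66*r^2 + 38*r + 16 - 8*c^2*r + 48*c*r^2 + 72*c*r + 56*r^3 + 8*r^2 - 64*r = 2*c^2 - 22*c + 56*r^3 + r^2*(48*c + 74) + r*(-8*c^2 + 76*c - 22)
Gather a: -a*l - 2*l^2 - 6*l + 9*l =-a*l - 2*l^2 + 3*l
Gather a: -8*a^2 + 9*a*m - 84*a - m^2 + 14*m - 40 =-8*a^2 + a*(9*m - 84) - m^2 + 14*m - 40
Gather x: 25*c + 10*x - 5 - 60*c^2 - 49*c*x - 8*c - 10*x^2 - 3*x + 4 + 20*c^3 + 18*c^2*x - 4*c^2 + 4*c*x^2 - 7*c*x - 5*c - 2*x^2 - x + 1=20*c^3 - 64*c^2 + 12*c + x^2*(4*c - 12) + x*(18*c^2 - 56*c + 6)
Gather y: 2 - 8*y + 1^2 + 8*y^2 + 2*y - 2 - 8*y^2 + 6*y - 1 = 0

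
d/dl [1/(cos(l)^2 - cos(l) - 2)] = (2*cos(l) - 1)*sin(l)/(sin(l)^2 + cos(l) + 1)^2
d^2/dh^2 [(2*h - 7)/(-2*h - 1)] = 64/(2*h + 1)^3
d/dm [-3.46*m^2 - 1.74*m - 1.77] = -6.92*m - 1.74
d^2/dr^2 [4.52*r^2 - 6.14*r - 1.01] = 9.04000000000000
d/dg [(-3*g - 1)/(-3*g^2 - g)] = -1/g^2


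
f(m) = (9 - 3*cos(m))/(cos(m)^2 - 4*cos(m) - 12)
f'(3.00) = -0.26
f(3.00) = -1.70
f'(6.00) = 0.07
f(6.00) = -0.41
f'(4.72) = 0.50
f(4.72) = -0.75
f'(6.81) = -0.14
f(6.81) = -0.44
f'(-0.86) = 0.23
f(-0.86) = -0.50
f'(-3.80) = -0.80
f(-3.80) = -1.39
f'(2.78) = -0.59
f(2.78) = -1.60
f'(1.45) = -0.45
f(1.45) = -0.69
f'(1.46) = -0.45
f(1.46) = -0.70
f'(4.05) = 0.79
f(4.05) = -1.18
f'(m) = (9 - 3*cos(m))*(2*sin(m)*cos(m) - 4*sin(m))/(cos(m)^2 - 4*cos(m) - 12)^2 + 3*sin(m)/(cos(m)^2 - 4*cos(m) - 12) = 3*(sin(m)^2 + 6*cos(m) - 25)*sin(m)/(sin(m)^2 + 4*cos(m) + 11)^2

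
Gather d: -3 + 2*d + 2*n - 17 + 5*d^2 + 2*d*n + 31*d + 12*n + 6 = 5*d^2 + d*(2*n + 33) + 14*n - 14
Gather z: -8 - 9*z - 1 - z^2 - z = -z^2 - 10*z - 9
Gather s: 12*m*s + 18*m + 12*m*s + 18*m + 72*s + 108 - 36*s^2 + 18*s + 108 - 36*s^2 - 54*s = 36*m - 72*s^2 + s*(24*m + 36) + 216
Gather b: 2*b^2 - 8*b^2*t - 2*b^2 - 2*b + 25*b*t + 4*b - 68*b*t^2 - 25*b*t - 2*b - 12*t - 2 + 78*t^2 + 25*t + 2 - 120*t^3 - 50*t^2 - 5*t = -8*b^2*t - 68*b*t^2 - 120*t^3 + 28*t^2 + 8*t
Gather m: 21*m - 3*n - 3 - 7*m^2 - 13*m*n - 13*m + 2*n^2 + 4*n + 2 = -7*m^2 + m*(8 - 13*n) + 2*n^2 + n - 1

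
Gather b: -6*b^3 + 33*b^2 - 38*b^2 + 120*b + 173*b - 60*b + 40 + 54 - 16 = -6*b^3 - 5*b^2 + 233*b + 78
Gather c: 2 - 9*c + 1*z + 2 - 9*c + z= -18*c + 2*z + 4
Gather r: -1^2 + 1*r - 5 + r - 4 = 2*r - 10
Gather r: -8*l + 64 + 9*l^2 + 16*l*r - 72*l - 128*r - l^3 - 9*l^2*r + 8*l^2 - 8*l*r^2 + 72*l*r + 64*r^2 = -l^3 + 17*l^2 - 80*l + r^2*(64 - 8*l) + r*(-9*l^2 + 88*l - 128) + 64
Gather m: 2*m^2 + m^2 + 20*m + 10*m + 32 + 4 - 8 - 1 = 3*m^2 + 30*m + 27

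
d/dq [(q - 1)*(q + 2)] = 2*q + 1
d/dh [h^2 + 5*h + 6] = 2*h + 5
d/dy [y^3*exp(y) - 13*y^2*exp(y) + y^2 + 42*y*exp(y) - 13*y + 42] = y^3*exp(y) - 10*y^2*exp(y) + 16*y*exp(y) + 2*y + 42*exp(y) - 13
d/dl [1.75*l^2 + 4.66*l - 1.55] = 3.5*l + 4.66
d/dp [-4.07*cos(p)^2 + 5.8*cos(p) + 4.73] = (8.14*cos(p) - 5.8)*sin(p)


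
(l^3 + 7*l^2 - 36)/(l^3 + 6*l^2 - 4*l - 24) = (l + 3)/(l + 2)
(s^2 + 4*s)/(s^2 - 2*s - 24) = s/(s - 6)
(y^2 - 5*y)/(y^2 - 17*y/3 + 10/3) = 3*y/(3*y - 2)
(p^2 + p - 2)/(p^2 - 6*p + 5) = (p + 2)/(p - 5)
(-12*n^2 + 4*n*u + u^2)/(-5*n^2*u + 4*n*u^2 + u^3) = (-12*n^2 + 4*n*u + u^2)/(u*(-5*n^2 + 4*n*u + u^2))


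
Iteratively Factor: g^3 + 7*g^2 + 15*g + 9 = (g + 1)*(g^2 + 6*g + 9) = (g + 1)*(g + 3)*(g + 3)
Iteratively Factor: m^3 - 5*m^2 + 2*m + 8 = (m + 1)*(m^2 - 6*m + 8) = (m - 2)*(m + 1)*(m - 4)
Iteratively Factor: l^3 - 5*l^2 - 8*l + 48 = (l - 4)*(l^2 - l - 12) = (l - 4)^2*(l + 3)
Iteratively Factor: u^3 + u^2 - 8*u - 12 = (u + 2)*(u^2 - u - 6) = (u - 3)*(u + 2)*(u + 2)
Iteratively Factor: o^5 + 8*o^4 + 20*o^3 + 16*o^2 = (o)*(o^4 + 8*o^3 + 20*o^2 + 16*o) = o*(o + 2)*(o^3 + 6*o^2 + 8*o) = o*(o + 2)*(o + 4)*(o^2 + 2*o) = o^2*(o + 2)*(o + 4)*(o + 2)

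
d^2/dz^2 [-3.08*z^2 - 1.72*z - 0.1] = -6.16000000000000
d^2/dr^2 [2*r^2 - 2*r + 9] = 4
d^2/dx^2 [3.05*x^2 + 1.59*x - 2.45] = 6.10000000000000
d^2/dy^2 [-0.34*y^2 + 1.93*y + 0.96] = -0.680000000000000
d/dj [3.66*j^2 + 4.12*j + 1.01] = 7.32*j + 4.12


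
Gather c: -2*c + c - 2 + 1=-c - 1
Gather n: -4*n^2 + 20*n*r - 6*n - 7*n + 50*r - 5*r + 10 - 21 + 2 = -4*n^2 + n*(20*r - 13) + 45*r - 9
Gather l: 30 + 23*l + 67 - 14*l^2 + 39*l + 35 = -14*l^2 + 62*l + 132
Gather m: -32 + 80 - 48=0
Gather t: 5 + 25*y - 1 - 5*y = 20*y + 4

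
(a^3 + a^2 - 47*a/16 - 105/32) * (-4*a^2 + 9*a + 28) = -4*a^5 + 5*a^4 + 195*a^3/4 + 235*a^2/16 - 3577*a/32 - 735/8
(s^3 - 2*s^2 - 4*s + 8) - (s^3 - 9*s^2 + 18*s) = 7*s^2 - 22*s + 8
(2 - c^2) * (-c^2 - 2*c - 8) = c^4 + 2*c^3 + 6*c^2 - 4*c - 16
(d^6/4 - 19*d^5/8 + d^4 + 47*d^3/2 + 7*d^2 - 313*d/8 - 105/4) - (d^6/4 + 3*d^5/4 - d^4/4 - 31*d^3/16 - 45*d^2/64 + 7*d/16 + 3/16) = -25*d^5/8 + 5*d^4/4 + 407*d^3/16 + 493*d^2/64 - 633*d/16 - 423/16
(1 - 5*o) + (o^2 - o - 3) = o^2 - 6*o - 2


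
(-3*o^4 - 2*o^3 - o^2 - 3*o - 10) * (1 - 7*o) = 21*o^5 + 11*o^4 + 5*o^3 + 20*o^2 + 67*o - 10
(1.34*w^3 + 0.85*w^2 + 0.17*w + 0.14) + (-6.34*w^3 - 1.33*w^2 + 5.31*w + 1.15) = -5.0*w^3 - 0.48*w^2 + 5.48*w + 1.29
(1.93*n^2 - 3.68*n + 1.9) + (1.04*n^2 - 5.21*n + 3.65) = 2.97*n^2 - 8.89*n + 5.55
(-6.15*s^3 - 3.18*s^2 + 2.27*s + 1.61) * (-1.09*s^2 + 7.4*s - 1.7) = 6.7035*s^5 - 42.0438*s^4 - 15.5513*s^3 + 20.4491*s^2 + 8.055*s - 2.737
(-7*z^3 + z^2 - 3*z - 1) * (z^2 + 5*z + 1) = -7*z^5 - 34*z^4 - 5*z^3 - 15*z^2 - 8*z - 1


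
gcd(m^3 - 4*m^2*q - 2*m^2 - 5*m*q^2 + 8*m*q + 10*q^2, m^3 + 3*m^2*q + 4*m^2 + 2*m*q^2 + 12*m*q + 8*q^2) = m + q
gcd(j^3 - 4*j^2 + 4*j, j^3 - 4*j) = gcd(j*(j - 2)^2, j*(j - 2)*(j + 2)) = j^2 - 2*j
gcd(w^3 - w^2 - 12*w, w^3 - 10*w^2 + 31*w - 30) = 1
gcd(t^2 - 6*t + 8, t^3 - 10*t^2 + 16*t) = t - 2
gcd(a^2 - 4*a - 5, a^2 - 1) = a + 1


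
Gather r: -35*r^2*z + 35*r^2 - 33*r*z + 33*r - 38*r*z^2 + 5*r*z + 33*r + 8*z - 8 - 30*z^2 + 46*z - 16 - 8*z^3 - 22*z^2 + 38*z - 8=r^2*(35 - 35*z) + r*(-38*z^2 - 28*z + 66) - 8*z^3 - 52*z^2 + 92*z - 32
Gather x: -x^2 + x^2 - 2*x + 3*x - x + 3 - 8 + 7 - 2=0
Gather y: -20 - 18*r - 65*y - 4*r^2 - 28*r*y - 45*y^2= -4*r^2 - 18*r - 45*y^2 + y*(-28*r - 65) - 20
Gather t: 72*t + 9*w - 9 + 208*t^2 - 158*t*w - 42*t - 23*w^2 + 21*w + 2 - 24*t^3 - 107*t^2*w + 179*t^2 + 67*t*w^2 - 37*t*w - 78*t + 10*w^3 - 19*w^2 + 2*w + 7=-24*t^3 + t^2*(387 - 107*w) + t*(67*w^2 - 195*w - 48) + 10*w^3 - 42*w^2 + 32*w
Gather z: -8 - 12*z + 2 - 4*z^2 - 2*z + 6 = -4*z^2 - 14*z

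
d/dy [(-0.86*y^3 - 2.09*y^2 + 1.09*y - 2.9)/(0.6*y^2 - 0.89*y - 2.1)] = (-0.516*y^4 + 1.5308*y^3 + 6.6241*y^2 + 12.258*y - 4.87)/(0.36*y^4 - 1.068*y^3 - 1.7279*y^2 + 3.738*y + 4.41)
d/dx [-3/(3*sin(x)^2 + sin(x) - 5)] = 3*(6*sin(x) + 1)*cos(x)/(3*sin(x)^2 + sin(x) - 5)^2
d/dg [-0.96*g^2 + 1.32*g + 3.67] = 1.32 - 1.92*g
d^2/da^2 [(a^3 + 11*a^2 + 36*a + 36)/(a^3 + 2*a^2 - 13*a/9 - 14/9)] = 18*(729*a^6 + 9099*a^5 + 39609*a^4 + 75229*a^3 + 58434*a^2 + 16140*a + 10760)/(729*a^9 + 4374*a^8 + 5589*a^7 - 10206*a^6 - 21681*a^5 + 5346*a^4 + 22751*a^3 + 3486*a^2 - 7644*a - 2744)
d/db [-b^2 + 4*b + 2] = 4 - 2*b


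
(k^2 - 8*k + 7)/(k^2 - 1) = (k - 7)/(k + 1)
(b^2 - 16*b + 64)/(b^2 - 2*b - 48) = (b - 8)/(b + 6)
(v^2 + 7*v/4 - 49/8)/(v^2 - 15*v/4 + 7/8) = (8*v^2 + 14*v - 49)/(8*v^2 - 30*v + 7)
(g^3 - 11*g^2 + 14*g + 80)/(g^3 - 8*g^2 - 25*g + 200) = (g + 2)/(g + 5)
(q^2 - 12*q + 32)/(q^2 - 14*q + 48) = (q - 4)/(q - 6)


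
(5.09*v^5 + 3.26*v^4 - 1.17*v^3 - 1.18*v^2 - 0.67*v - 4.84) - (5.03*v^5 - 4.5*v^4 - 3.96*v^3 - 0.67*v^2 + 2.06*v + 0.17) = 0.0599999999999996*v^5 + 7.76*v^4 + 2.79*v^3 - 0.51*v^2 - 2.73*v - 5.01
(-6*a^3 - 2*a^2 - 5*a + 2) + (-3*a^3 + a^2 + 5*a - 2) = -9*a^3 - a^2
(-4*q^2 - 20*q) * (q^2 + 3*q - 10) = -4*q^4 - 32*q^3 - 20*q^2 + 200*q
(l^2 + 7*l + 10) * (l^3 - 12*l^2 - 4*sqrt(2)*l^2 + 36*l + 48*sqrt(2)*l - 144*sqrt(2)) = l^5 - 4*sqrt(2)*l^4 - 5*l^4 - 38*l^3 + 20*sqrt(2)*l^3 + 132*l^2 + 152*sqrt(2)*l^2 - 528*sqrt(2)*l + 360*l - 1440*sqrt(2)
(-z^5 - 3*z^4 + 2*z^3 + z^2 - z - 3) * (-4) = 4*z^5 + 12*z^4 - 8*z^3 - 4*z^2 + 4*z + 12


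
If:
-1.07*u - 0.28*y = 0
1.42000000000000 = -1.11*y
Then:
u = 0.33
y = -1.28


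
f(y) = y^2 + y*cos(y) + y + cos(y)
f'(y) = -y*sin(y) + 2*y - sin(y) + cos(y) + 1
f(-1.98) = 2.33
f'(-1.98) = -4.26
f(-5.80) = 23.59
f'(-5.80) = -7.48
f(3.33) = 10.17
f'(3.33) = 7.49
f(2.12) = 4.99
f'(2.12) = 2.06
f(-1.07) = 0.04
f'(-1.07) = -0.72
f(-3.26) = 9.61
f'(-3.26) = -6.25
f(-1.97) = 2.29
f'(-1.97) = -4.22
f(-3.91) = 13.47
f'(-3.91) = -5.52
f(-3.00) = 7.98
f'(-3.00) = -6.27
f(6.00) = 48.72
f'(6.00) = 15.92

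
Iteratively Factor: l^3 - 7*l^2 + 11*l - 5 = (l - 1)*(l^2 - 6*l + 5) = (l - 1)^2*(l - 5)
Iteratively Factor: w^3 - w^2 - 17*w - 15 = (w - 5)*(w^2 + 4*w + 3) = (w - 5)*(w + 1)*(w + 3)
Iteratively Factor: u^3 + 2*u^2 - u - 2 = (u + 1)*(u^2 + u - 2) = (u - 1)*(u + 1)*(u + 2)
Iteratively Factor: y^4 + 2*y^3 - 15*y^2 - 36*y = (y)*(y^3 + 2*y^2 - 15*y - 36) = y*(y - 4)*(y^2 + 6*y + 9) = y*(y - 4)*(y + 3)*(y + 3)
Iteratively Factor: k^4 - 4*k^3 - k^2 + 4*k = (k)*(k^3 - 4*k^2 - k + 4) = k*(k - 1)*(k^2 - 3*k - 4) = k*(k - 1)*(k + 1)*(k - 4)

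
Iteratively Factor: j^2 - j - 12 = (j + 3)*(j - 4)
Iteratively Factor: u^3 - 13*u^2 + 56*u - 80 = (u - 4)*(u^2 - 9*u + 20) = (u - 5)*(u - 4)*(u - 4)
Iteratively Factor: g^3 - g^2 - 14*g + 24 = (g - 3)*(g^2 + 2*g - 8) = (g - 3)*(g + 4)*(g - 2)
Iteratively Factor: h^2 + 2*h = (h)*(h + 2)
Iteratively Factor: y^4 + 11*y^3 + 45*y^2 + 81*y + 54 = (y + 2)*(y^3 + 9*y^2 + 27*y + 27) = (y + 2)*(y + 3)*(y^2 + 6*y + 9) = (y + 2)*(y + 3)^2*(y + 3)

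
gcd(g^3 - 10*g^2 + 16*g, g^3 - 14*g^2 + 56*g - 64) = g^2 - 10*g + 16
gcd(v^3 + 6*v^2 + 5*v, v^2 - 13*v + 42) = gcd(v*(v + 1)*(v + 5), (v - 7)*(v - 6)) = 1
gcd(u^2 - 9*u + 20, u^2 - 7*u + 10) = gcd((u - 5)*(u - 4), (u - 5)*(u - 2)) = u - 5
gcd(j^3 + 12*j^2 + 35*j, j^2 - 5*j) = j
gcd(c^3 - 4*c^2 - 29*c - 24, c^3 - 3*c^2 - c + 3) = c + 1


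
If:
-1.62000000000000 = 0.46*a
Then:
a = -3.52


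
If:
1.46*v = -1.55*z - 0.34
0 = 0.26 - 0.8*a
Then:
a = 0.32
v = -1.06164383561644*z - 0.232876712328767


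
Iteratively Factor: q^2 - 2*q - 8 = (q - 4)*(q + 2)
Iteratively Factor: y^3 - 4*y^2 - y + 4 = (y - 1)*(y^2 - 3*y - 4) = (y - 4)*(y - 1)*(y + 1)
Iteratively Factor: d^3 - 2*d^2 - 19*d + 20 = (d - 1)*(d^2 - d - 20) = (d - 5)*(d - 1)*(d + 4)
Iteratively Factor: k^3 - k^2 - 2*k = (k - 2)*(k^2 + k) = k*(k - 2)*(k + 1)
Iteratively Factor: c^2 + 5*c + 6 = (c + 3)*(c + 2)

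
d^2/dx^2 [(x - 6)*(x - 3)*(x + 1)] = 6*x - 16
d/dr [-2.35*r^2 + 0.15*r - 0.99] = 0.15 - 4.7*r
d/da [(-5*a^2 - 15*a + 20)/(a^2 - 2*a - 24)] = 25/(a^2 - 12*a + 36)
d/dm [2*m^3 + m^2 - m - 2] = 6*m^2 + 2*m - 1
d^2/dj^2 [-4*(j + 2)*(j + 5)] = -8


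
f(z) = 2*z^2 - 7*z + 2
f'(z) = 4*z - 7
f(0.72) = -2.00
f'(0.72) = -4.12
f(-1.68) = 19.40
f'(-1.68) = -13.72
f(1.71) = -4.12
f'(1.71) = -0.16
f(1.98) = -4.02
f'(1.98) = 0.92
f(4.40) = 9.92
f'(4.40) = 10.60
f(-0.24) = 3.80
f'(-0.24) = -7.96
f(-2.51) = 32.17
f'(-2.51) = -17.04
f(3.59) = 2.65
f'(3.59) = 7.36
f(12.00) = 206.00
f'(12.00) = 41.00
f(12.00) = 206.00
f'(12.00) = 41.00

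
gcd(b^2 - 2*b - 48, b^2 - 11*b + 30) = 1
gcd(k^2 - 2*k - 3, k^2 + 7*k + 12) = 1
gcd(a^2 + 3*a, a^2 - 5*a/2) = a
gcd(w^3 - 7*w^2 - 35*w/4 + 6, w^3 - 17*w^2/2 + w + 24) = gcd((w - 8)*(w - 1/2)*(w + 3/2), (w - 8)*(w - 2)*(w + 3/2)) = w^2 - 13*w/2 - 12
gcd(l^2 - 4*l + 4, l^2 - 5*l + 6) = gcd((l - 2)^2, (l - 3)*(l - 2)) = l - 2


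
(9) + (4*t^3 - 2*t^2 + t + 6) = 4*t^3 - 2*t^2 + t + 15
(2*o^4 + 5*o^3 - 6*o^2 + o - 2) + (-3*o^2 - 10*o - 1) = 2*o^4 + 5*o^3 - 9*o^2 - 9*o - 3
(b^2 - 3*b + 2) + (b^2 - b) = 2*b^2 - 4*b + 2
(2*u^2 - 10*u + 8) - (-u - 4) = 2*u^2 - 9*u + 12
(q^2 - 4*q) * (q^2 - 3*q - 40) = q^4 - 7*q^3 - 28*q^2 + 160*q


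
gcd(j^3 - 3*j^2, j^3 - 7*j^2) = j^2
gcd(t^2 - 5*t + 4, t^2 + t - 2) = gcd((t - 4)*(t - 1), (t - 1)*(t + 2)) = t - 1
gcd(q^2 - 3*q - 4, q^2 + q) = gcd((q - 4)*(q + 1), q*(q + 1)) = q + 1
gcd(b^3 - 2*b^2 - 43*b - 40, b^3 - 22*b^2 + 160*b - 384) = b - 8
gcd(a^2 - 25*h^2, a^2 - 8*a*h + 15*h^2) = a - 5*h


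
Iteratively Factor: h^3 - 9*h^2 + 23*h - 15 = (h - 5)*(h^2 - 4*h + 3) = (h - 5)*(h - 3)*(h - 1)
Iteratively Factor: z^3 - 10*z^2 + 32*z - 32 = (z - 4)*(z^2 - 6*z + 8) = (z - 4)*(z - 2)*(z - 4)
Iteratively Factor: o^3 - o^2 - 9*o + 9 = (o - 3)*(o^2 + 2*o - 3) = (o - 3)*(o + 3)*(o - 1)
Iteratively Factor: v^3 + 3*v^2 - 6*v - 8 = (v + 1)*(v^2 + 2*v - 8) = (v + 1)*(v + 4)*(v - 2)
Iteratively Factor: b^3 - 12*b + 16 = (b + 4)*(b^2 - 4*b + 4) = (b - 2)*(b + 4)*(b - 2)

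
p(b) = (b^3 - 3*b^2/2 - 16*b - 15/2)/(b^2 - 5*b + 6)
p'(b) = (5 - 2*b)*(b^3 - 3*b^2/2 - 16*b - 15/2)/(b^2 - 5*b + 6)^2 + (3*b^2 - 3*b - 16)/(b^2 - 5*b + 6)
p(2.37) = 173.89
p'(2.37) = -167.10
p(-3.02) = -0.01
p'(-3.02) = 0.67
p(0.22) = -2.24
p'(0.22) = -5.40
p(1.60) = -58.65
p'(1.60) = -211.95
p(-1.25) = 0.59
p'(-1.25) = -0.23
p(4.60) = -3.73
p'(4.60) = 11.86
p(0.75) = -7.08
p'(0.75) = -14.70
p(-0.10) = -0.91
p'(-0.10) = -3.13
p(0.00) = -1.25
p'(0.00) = -3.71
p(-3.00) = 0.00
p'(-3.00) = 0.67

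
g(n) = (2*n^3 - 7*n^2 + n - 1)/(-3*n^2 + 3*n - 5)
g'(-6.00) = -0.73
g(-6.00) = 5.27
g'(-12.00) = -0.68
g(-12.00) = 9.47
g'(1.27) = 0.30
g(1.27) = 1.15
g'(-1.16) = -1.09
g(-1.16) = 1.17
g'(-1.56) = -1.04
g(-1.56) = 1.60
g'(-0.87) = -1.08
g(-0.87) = 0.86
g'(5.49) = -0.73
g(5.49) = -1.58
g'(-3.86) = -0.80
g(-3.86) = 3.66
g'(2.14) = -0.61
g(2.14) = 0.92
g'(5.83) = -0.73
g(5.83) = -1.82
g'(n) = (6*n - 3)*(2*n^3 - 7*n^2 + n - 1)/(-3*n^2 + 3*n - 5)^2 + (6*n^2 - 14*n + 1)/(-3*n^2 + 3*n - 5) = 2*(-3*n^4 + 6*n^3 - 24*n^2 + 32*n - 1)/(9*n^4 - 18*n^3 + 39*n^2 - 30*n + 25)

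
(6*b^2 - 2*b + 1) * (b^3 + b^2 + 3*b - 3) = 6*b^5 + 4*b^4 + 17*b^3 - 23*b^2 + 9*b - 3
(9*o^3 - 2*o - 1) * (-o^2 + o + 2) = -9*o^5 + 9*o^4 + 20*o^3 - o^2 - 5*o - 2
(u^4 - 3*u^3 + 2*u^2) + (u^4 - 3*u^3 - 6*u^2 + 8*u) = 2*u^4 - 6*u^3 - 4*u^2 + 8*u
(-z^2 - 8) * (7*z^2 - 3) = -7*z^4 - 53*z^2 + 24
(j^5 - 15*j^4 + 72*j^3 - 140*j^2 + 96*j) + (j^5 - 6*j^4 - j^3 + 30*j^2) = 2*j^5 - 21*j^4 + 71*j^3 - 110*j^2 + 96*j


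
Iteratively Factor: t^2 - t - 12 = (t - 4)*(t + 3)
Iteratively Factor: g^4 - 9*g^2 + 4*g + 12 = (g + 3)*(g^3 - 3*g^2 + 4) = (g + 1)*(g + 3)*(g^2 - 4*g + 4) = (g - 2)*(g + 1)*(g + 3)*(g - 2)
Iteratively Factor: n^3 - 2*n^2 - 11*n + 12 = (n - 1)*(n^2 - n - 12) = (n - 1)*(n + 3)*(n - 4)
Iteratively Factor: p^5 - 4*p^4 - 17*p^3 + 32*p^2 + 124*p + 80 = (p + 1)*(p^4 - 5*p^3 - 12*p^2 + 44*p + 80) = (p + 1)*(p + 2)*(p^3 - 7*p^2 + 2*p + 40) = (p - 5)*(p + 1)*(p + 2)*(p^2 - 2*p - 8) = (p - 5)*(p - 4)*(p + 1)*(p + 2)*(p + 2)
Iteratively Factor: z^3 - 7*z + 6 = (z + 3)*(z^2 - 3*z + 2) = (z - 1)*(z + 3)*(z - 2)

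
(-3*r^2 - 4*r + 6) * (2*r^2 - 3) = -6*r^4 - 8*r^3 + 21*r^2 + 12*r - 18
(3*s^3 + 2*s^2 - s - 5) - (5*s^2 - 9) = 3*s^3 - 3*s^2 - s + 4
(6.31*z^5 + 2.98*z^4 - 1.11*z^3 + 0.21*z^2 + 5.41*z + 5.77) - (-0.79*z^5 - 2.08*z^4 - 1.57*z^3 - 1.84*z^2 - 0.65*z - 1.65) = 7.1*z^5 + 5.06*z^4 + 0.46*z^3 + 2.05*z^2 + 6.06*z + 7.42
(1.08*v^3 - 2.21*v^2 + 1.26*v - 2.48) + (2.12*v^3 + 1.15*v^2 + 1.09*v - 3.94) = 3.2*v^3 - 1.06*v^2 + 2.35*v - 6.42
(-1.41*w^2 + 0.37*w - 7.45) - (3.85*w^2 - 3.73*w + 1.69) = -5.26*w^2 + 4.1*w - 9.14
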